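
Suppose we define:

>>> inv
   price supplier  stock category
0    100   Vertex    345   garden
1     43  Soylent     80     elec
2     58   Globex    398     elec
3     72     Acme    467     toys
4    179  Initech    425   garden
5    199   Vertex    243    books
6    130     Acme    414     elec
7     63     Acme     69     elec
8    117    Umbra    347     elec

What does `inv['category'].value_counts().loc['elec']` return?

value_counts of category:
category
elec      5
garden    2
toys      1
books     1
Name: count, dtype: int64
Taking the value at index 'elec' gives 5.

5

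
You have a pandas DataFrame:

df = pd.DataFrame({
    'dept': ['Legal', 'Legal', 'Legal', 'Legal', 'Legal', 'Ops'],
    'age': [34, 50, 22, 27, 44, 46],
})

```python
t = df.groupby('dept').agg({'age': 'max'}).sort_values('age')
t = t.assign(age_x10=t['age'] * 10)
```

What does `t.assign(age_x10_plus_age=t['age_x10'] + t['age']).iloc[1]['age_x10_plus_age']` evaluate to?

550

group by dept, max of age:
       age
dept      
Legal   50
Ops     46
sort by age:
       age
dept      
Ops     46
Legal   50
add column age_x10 = t['age'] * 10:
       age  age_x10
dept               
Ops     46      460
Legal   50      500
add column age_x10_plus_age = t['age_x10'] + t['age']:
       age  age_x10  age_x10_plus_age
dept                                 
Ops     46      460               506
Legal   50      500               550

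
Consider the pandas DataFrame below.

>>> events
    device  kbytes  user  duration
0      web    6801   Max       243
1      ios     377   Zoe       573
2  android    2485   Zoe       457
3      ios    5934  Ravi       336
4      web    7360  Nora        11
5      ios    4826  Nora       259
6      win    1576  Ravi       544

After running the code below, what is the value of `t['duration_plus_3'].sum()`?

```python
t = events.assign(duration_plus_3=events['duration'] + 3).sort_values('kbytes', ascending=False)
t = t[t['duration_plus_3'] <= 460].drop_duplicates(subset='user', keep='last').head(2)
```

585

add column duration_plus_3 = events['duration'] + 3:
    device  kbytes  user  duration  duration_plus_3
0      web    6801   Max       243              246
1      ios     377   Zoe       573              576
2  android    2485   Zoe       457              460
3      ios    5934  Ravi       336              339
4      web    7360  Nora        11               14
5      ios    4826  Nora       259              262
6      win    1576  Ravi       544              547
sort by kbytes descending:
    device  kbytes  user  duration  duration_plus_3
4      web    7360  Nora        11               14
0      web    6801   Max       243              246
3      ios    5934  Ravi       336              339
5      ios    4826  Nora       259              262
2  android    2485   Zoe       457              460
6      win    1576  Ravi       544              547
1      ios     377   Zoe       573              576
filter rows where duration_plus_3 <= 460:
    device  kbytes  user  duration  duration_plus_3
4      web    7360  Nora        11               14
0      web    6801   Max       243              246
3      ios    5934  Ravi       336              339
5      ios    4826  Nora       259              262
2  android    2485   Zoe       457              460
drop duplicate user (keep=last):
    device  kbytes  user  duration  duration_plus_3
0      web    6801   Max       243              246
3      ios    5934  Ravi       336              339
5      ios    4826  Nora       259              262
2  android    2485   Zoe       457              460
take first 2 rows:
  device  kbytes  user  duration  duration_plus_3
0    web    6801   Max       243              246
3    ios    5934  Ravi       336              339
So sum() = 585.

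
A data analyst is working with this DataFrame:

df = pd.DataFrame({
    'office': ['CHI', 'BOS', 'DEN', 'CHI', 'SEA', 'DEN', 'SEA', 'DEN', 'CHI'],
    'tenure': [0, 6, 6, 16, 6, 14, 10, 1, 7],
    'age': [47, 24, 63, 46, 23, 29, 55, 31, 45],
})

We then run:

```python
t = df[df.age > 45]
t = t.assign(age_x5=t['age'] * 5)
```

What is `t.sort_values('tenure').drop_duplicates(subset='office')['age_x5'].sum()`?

filter rows where age > 45:
  office  tenure  age
0    CHI       0   47
2    DEN       6   63
3    CHI      16   46
6    SEA      10   55
add column age_x5 = t['age'] * 5:
  office  tenure  age  age_x5
0    CHI       0   47     235
2    DEN       6   63     315
3    CHI      16   46     230
6    SEA      10   55     275
sort by tenure:
  office  tenure  age  age_x5
0    CHI       0   47     235
2    DEN       6   63     315
6    SEA      10   55     275
3    CHI      16   46     230
drop duplicate office (keep=first):
  office  tenure  age  age_x5
0    CHI       0   47     235
2    DEN       6   63     315
6    SEA      10   55     275
Reading off the sum of column 'age_x5', we get 825.

825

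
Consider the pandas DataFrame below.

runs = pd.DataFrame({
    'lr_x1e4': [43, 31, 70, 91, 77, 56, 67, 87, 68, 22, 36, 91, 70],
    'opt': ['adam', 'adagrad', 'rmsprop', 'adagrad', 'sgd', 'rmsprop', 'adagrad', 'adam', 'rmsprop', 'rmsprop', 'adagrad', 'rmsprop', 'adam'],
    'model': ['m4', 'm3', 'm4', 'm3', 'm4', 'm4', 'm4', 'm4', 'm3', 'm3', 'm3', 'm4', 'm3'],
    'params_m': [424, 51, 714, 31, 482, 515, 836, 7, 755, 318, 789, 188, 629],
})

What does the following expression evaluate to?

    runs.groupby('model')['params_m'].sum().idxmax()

m4

group by model, sum of params_m:
model
m3    2573
m4    3166
Name: params_m, dtype: int64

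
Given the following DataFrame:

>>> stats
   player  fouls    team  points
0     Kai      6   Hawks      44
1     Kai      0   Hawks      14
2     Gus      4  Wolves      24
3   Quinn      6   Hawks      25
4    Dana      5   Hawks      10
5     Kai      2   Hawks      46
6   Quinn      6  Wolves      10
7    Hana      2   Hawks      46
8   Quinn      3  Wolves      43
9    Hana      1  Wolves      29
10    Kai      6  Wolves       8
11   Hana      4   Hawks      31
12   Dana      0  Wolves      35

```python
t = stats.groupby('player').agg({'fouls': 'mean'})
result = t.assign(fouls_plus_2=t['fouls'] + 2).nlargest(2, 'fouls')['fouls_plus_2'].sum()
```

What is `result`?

13.0

group by player, mean of fouls:
           fouls
player          
Dana    2.500000
Gus     4.000000
Hana    2.333333
Kai     3.500000
Quinn   5.000000
add column fouls_plus_2 = t['fouls'] + 2:
           fouls  fouls_plus_2
player                        
Dana    2.500000      4.500000
Gus     4.000000      6.000000
Hana    2.333333      4.333333
Kai     3.500000      5.500000
Quinn   5.000000      7.000000
take 2 rows with largest fouls:
        fouls  fouls_plus_2
player                     
Quinn     5.0           7.0
Gus       4.0           6.0
Finally, sum of column 'fouls_plus_2' = 13.0.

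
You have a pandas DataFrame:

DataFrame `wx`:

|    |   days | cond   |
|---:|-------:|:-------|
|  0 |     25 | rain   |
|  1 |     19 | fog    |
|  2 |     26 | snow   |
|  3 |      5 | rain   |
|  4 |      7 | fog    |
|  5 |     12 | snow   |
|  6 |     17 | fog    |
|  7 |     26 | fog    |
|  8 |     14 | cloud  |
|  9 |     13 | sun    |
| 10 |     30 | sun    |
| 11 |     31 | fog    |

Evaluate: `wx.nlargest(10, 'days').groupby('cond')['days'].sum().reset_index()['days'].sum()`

213

take 10 rows with largest days:
    days   cond
11    31    fog
10    30    sun
2     26   snow
7     26    fog
0     25   rain
1     19    fog
6     17    fog
8     14  cloud
9     13    sun
5     12   snow
group by cond, sum of days:
cond
cloud    14
fog      93
rain     25
snow     38
sun      43
Name: days, dtype: int64
reset_index():
    cond  days
0  cloud    14
1    fog    93
2   rain    25
3   snow    38
4    sun    43
The sum of column 'days' is 213.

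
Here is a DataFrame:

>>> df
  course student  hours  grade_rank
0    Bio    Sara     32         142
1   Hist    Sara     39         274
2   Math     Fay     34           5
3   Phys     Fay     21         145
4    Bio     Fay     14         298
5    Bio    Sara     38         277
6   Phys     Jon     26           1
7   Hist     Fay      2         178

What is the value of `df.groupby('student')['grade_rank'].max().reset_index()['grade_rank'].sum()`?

576

group by student, max of grade_rank:
student
Fay     298
Jon       1
Sara    277
Name: grade_rank, dtype: int64
reset_index():
  student  grade_rank
0     Fay         298
1     Jon           1
2    Sara         277
Hence 576.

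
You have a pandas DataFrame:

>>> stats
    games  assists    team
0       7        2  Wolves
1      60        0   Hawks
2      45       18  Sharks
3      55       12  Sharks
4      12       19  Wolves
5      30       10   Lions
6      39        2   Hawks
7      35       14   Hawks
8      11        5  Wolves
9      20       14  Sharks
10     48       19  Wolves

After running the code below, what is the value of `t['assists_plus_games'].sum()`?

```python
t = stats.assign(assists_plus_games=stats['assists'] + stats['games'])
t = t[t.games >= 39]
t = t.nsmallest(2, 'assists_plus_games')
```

add column assists_plus_games = stats['assists'] + stats['games']:
    games  assists    team  assists_plus_games
0       7        2  Wolves                   9
1      60        0   Hawks                  60
2      45       18  Sharks                  63
3      55       12  Sharks                  67
4      12       19  Wolves                  31
5      30       10   Lions                  40
6      39        2   Hawks                  41
7      35       14   Hawks                  49
8      11        5  Wolves                  16
9      20       14  Sharks                  34
10     48       19  Wolves                  67
filter rows where games >= 39:
    games  assists    team  assists_plus_games
1      60        0   Hawks                  60
2      45       18  Sharks                  63
3      55       12  Sharks                  67
6      39        2   Hawks                  41
10     48       19  Wolves                  67
take 2 rows with smallest assists_plus_games:
   games  assists   team  assists_plus_games
6     39        2  Hawks                  41
1     60        0  Hawks                  60
So sum() = 101.

101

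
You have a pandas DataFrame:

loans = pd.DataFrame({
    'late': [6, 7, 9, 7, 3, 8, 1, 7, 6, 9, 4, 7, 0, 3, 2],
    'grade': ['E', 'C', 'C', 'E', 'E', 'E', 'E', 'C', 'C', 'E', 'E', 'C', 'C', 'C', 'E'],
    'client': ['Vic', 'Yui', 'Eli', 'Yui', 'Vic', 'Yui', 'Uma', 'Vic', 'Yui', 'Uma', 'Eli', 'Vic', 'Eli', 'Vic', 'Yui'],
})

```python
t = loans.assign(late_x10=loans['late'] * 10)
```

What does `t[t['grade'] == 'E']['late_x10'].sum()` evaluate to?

400

add column late_x10 = loans['late'] * 10:
    late grade client  late_x10
0      6     E    Vic        60
1      7     C    Yui        70
2      9     C    Eli        90
3      7     E    Yui        70
4      3     E    Vic        30
5      8     E    Yui        80
6      1     E    Uma        10
7      7     C    Vic        70
8      6     C    Yui        60
9      9     E    Uma        90
10     4     E    Eli        40
11     7     C    Vic        70
12     0     C    Eli         0
13     3     C    Vic        30
14     2     E    Yui        20
filter rows where grade == 'E':
    late grade client  late_x10
0      6     E    Vic        60
3      7     E    Yui        70
4      3     E    Vic        30
5      8     E    Yui        80
6      1     E    Uma        10
9      9     E    Uma        90
10     4     E    Eli        40
14     2     E    Yui        20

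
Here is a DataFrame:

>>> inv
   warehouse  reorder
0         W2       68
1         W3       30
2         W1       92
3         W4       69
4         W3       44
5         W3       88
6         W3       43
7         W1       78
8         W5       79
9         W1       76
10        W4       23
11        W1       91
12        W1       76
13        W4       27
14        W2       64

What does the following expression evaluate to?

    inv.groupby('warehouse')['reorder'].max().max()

92

group by warehouse, max of reorder:
warehouse
W1    92
W2    68
W3    88
W4    69
W5    79
Name: reorder, dtype: int64
Taking the max of the resulting series gives 92.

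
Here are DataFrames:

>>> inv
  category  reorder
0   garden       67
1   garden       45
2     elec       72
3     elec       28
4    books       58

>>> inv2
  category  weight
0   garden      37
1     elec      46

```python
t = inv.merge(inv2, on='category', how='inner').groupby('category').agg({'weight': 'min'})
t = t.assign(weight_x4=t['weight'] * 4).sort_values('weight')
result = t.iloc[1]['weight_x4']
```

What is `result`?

merge on 'category' (how='inner') → 4 rows:
  category  reorder  weight
0   garden       67      37
1   garden       45      37
2     elec       72      46
3     elec       28      46
group by category, min of weight:
          weight
category        
elec          46
garden        37
add column weight_x4 = t['weight'] * 4:
          weight  weight_x4
category                   
elec          46        184
garden        37        148
sort by weight:
          weight  weight_x4
category                   
garden        37        148
elec          46        184
Taking the value at position 1, column 'weight_x4' gives 184.

184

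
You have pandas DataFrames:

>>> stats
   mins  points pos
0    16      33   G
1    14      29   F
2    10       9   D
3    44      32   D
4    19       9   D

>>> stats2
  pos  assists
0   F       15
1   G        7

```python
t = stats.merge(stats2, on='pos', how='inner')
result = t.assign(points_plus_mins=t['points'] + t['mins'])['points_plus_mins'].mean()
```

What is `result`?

merge on 'pos' (how='inner') → 2 rows:
   mins  points pos  assists
0    16      33   G        7
1    14      29   F       15
add column points_plus_mins = t['points'] + t['mins']:
   mins  points pos  assists  points_plus_mins
0    16      33   G        7                49
1    14      29   F       15                43
Hence 46.0.

46.0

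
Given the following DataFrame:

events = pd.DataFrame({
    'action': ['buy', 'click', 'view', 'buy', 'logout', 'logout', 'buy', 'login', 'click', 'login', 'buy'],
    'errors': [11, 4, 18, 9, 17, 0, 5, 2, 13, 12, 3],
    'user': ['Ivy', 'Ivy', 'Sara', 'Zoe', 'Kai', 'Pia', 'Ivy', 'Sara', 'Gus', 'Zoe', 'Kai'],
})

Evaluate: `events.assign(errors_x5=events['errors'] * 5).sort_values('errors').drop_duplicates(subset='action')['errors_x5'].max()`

add column errors_x5 = events['errors'] * 5:
    action  errors  user  errors_x5
0      buy      11   Ivy         55
1    click       4   Ivy         20
2     view      18  Sara         90
3      buy       9   Zoe         45
4   logout      17   Kai         85
5   logout       0   Pia          0
6      buy       5   Ivy         25
7    login       2  Sara         10
8    click      13   Gus         65
9    login      12   Zoe         60
10     buy       3   Kai         15
sort by errors:
    action  errors  user  errors_x5
5   logout       0   Pia          0
7    login       2  Sara         10
10     buy       3   Kai         15
1    click       4   Ivy         20
6      buy       5   Ivy         25
3      buy       9   Zoe         45
0      buy      11   Ivy         55
9    login      12   Zoe         60
8    click      13   Gus         65
4   logout      17   Kai         85
2     view      18  Sara         90
drop duplicate action (keep=first):
    action  errors  user  errors_x5
5   logout       0   Pia          0
7    login       2  Sara         10
10     buy       3   Kai         15
1    click       4   Ivy         20
2     view      18  Sara         90
Then the max of column 'errors_x5': 90

90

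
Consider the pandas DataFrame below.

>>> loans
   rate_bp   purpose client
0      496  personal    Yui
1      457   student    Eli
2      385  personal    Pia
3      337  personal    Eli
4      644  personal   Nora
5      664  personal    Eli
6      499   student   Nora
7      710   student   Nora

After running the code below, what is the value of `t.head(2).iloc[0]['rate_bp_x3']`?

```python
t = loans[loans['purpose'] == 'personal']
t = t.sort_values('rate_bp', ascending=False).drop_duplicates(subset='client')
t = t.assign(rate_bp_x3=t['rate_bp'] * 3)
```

filter rows where purpose == 'personal':
   rate_bp   purpose client
0      496  personal    Yui
2      385  personal    Pia
3      337  personal    Eli
4      644  personal   Nora
5      664  personal    Eli
sort by rate_bp descending:
   rate_bp   purpose client
5      664  personal    Eli
4      644  personal   Nora
0      496  personal    Yui
2      385  personal    Pia
3      337  personal    Eli
drop duplicate client (keep=first):
   rate_bp   purpose client
5      664  personal    Eli
4      644  personal   Nora
0      496  personal    Yui
2      385  personal    Pia
add column rate_bp_x3 = t['rate_bp'] * 3:
   rate_bp   purpose client  rate_bp_x3
5      664  personal    Eli        1992
4      644  personal   Nora        1932
0      496  personal    Yui        1488
2      385  personal    Pia        1155
take first 2 rows:
   rate_bp   purpose client  rate_bp_x3
5      664  personal    Eli        1992
4      644  personal   Nora        1932
Reading off the value at position 0, column 'rate_bp_x3', we get 1992.

1992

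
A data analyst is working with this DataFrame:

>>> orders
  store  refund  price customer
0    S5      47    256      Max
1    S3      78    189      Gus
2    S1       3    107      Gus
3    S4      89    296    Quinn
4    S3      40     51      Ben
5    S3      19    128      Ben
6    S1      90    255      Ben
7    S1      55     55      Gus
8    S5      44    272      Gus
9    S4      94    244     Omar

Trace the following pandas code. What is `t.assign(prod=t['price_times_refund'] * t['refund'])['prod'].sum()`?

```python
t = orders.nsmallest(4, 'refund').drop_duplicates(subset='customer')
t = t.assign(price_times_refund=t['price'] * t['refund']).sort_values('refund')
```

47171

take 4 rows with smallest refund:
  store  refund  price customer
2    S1       3    107      Gus
5    S3      19    128      Ben
4    S3      40     51      Ben
8    S5      44    272      Gus
drop duplicate customer (keep=first):
  store  refund  price customer
2    S1       3    107      Gus
5    S3      19    128      Ben
add column price_times_refund = t['price'] * t['refund']:
  store  refund  price customer  price_times_refund
2    S1       3    107      Gus                 321
5    S3      19    128      Ben                2432
sort by refund:
  store  refund  price customer  price_times_refund
2    S1       3    107      Gus                 321
5    S3      19    128      Ben                2432
add column prod = t['price_times_refund'] * t['refund']:
  store  refund  price customer  price_times_refund   prod
2    S1       3    107      Gus                 321    963
5    S3      19    128      Ben                2432  46208
The sum of column 'prod' is 47171.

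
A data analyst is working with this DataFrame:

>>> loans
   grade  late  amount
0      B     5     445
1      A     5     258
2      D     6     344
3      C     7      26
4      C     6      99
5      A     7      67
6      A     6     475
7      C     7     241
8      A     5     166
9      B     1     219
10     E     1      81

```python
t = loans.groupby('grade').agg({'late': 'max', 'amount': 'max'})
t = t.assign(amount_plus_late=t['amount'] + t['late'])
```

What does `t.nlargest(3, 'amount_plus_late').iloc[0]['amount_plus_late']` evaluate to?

group by grade: max(late), max(amount):
       late  amount
grade              
A         7     475
B         5     445
C         7     241
D         6     344
E         1      81
add column amount_plus_late = t['amount'] + t['late']:
       late  amount  amount_plus_late
grade                                
A         7     475               482
B         5     445               450
C         7     241               248
D         6     344               350
E         1      81                82
take 3 rows with largest amount_plus_late:
       late  amount  amount_plus_late
grade                                
A         7     475               482
B         5     445               450
D         6     344               350
Then the value at position 0, column 'amount_plus_late': 482

482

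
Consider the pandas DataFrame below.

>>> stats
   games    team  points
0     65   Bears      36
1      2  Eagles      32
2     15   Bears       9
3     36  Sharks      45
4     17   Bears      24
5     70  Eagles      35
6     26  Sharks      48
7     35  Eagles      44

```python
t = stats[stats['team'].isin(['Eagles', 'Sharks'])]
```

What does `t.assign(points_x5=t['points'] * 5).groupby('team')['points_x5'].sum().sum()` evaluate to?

filter rows where team in ['Eagles', 'Sharks']:
   games    team  points
1      2  Eagles      32
3     36  Sharks      45
5     70  Eagles      35
6     26  Sharks      48
7     35  Eagles      44
add column points_x5 = t['points'] * 5:
   games    team  points  points_x5
1      2  Eagles      32        160
3     36  Sharks      45        225
5     70  Eagles      35        175
6     26  Sharks      48        240
7     35  Eagles      44        220
group by team, sum of points_x5:
team
Eagles    555
Sharks    465
Name: points_x5, dtype: int64

1020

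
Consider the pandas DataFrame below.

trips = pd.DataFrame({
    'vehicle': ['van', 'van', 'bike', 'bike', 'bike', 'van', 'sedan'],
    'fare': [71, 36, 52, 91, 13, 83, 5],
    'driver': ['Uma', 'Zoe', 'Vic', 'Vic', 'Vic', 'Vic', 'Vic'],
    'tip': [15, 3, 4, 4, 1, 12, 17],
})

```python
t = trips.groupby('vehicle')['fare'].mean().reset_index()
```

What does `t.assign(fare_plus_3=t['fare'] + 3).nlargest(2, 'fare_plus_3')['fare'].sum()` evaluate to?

115.333333333

group by vehicle, mean of fare:
vehicle
bike     52.000000
sedan     5.000000
van      63.333333
Name: fare, dtype: float64
reset_index():
  vehicle       fare
0    bike  52.000000
1   sedan   5.000000
2     van  63.333333
add column fare_plus_3 = t['fare'] + 3:
  vehicle       fare  fare_plus_3
0    bike  52.000000    55.000000
1   sedan   5.000000     8.000000
2     van  63.333333    66.333333
take 2 rows with largest fare_plus_3:
  vehicle       fare  fare_plus_3
2     van  63.333333    66.333333
0    bike  52.000000    55.000000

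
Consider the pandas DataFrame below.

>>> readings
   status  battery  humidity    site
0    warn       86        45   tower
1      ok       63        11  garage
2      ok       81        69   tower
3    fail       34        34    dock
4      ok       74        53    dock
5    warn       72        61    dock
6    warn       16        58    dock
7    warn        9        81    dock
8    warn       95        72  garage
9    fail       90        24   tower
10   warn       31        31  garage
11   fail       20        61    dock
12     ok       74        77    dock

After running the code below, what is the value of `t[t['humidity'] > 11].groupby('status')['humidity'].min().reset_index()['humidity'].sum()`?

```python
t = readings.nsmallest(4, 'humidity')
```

take 4 rows with smallest humidity:
   status  battery  humidity    site
1      ok       63        11  garage
9    fail       90        24   tower
10   warn       31        31  garage
3    fail       34        34    dock
filter rows where humidity > 11:
   status  battery  humidity    site
9    fail       90        24   tower
10   warn       31        31  garage
3    fail       34        34    dock
group by status, min of humidity:
status
fail    24
warn    31
Name: humidity, dtype: int64
reset_index():
  status  humidity
0   fail        24
1   warn        31
Reading off the sum of column 'humidity', we get 55.

55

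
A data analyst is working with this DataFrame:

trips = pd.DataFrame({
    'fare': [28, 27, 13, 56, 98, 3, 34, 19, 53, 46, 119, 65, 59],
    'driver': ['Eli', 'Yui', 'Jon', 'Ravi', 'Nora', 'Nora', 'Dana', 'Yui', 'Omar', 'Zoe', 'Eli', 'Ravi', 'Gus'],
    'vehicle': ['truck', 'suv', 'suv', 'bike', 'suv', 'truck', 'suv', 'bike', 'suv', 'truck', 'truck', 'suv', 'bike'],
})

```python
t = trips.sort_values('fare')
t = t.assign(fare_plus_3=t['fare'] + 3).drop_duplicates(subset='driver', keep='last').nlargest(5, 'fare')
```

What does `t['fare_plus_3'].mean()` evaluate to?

sort by fare:
    fare driver vehicle
5      3   Nora   truck
2     13    Jon     suv
7     19    Yui    bike
1     27    Yui     suv
0     28    Eli   truck
6     34   Dana     suv
9     46    Zoe   truck
8     53   Omar     suv
3     56   Ravi    bike
12    59    Gus    bike
11    65   Ravi     suv
4     98   Nora     suv
10   119    Eli   truck
add column fare_plus_3 = t['fare'] + 3:
    fare driver vehicle  fare_plus_3
5      3   Nora   truck            6
2     13    Jon     suv           16
7     19    Yui    bike           22
1     27    Yui     suv           30
0     28    Eli   truck           31
6     34   Dana     suv           37
9     46    Zoe   truck           49
8     53   Omar     suv           56
3     56   Ravi    bike           59
12    59    Gus    bike           62
11    65   Ravi     suv           68
4     98   Nora     suv          101
10   119    Eli   truck          122
drop duplicate driver (keep=last):
    fare driver vehicle  fare_plus_3
2     13    Jon     suv           16
1     27    Yui     suv           30
6     34   Dana     suv           37
9     46    Zoe   truck           49
8     53   Omar     suv           56
12    59    Gus    bike           62
11    65   Ravi     suv           68
4     98   Nora     suv          101
10   119    Eli   truck          122
take 5 rows with largest fare:
    fare driver vehicle  fare_plus_3
10   119    Eli   truck          122
4     98   Nora     suv          101
11    65   Ravi     suv           68
12    59    Gus    bike           62
8     53   Omar     suv           56
Then the mean of column 'fare_plus_3': 81.8

81.8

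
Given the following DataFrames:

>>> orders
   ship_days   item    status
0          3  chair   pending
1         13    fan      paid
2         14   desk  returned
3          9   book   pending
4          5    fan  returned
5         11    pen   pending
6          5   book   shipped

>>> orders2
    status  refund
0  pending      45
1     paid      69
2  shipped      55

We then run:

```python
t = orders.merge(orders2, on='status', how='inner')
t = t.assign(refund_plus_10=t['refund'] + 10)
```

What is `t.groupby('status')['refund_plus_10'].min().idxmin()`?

pending

merge on 'status' (how='inner') → 5 rows:
   ship_days   item   status  refund
0          3  chair  pending      45
1         13    fan     paid      69
2          9   book  pending      45
3         11    pen  pending      45
4          5   book  shipped      55
add column refund_plus_10 = t['refund'] + 10:
   ship_days   item   status  refund  refund_plus_10
0          3  chair  pending      45              55
1         13    fan     paid      69              79
2          9   book  pending      45              55
3         11    pen  pending      45              55
4          5   book  shipped      55              65
group by status, min of refund_plus_10:
status
paid       79
pending    55
shipped    65
Name: refund_plus_10, dtype: int64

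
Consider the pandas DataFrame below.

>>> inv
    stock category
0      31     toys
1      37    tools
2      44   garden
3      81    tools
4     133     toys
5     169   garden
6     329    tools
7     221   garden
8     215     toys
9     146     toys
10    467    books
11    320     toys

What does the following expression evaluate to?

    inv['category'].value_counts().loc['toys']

value_counts of category:
category
toys      5
tools     3
garden    3
books     1
Name: count, dtype: int64
Then the value at index 'toys': 5

5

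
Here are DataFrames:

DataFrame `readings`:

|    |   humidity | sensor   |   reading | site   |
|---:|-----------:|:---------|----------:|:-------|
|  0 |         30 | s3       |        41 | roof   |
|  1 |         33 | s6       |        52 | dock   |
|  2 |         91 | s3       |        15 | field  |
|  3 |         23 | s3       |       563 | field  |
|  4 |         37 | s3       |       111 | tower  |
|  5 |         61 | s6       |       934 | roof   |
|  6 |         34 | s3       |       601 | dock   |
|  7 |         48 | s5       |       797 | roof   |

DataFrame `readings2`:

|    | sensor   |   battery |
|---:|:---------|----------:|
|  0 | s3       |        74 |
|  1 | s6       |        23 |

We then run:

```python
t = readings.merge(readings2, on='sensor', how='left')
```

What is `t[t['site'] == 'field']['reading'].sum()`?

578

merge on 'sensor' (how='left') → 8 rows:
   humidity sensor  reading   site  battery
0        30     s3       41   roof     74.0
1        33     s6       52   dock     23.0
2        91     s3       15  field     74.0
3        23     s3      563  field     74.0
4        37     s3      111  tower     74.0
5        61     s6      934   roof     23.0
6        34     s3      601   dock     74.0
7        48     s5      797   roof      NaN
filter rows where site == 'field':
   humidity sensor  reading   site  battery
2        91     s3       15  field     74.0
3        23     s3      563  field     74.0
sum of column 'reading' → 578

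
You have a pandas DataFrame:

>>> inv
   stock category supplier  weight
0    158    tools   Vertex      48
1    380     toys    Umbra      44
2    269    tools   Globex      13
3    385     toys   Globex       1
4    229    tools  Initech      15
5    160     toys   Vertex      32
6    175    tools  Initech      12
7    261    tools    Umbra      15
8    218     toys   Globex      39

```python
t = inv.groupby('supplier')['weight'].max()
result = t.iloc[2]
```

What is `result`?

group by supplier, max of weight:
supplier
Globex     39
Initech    15
Umbra      44
Vertex     48
Name: weight, dtype: int64
Reading off the value at position 2, we get 44.

44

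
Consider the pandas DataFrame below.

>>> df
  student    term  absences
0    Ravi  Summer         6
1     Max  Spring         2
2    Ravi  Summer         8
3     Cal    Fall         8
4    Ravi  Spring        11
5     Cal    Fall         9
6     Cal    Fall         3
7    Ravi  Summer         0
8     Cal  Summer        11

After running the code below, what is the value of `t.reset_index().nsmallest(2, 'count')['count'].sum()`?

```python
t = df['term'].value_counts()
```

value_counts of term:
term
Summer    4
Fall      3
Spring    2
Name: count, dtype: int64
reset_index():
     term  count
0  Summer      4
1    Fall      3
2  Spring      2
take 2 rows with smallest count:
     term  count
2  Spring      2
1    Fall      3

5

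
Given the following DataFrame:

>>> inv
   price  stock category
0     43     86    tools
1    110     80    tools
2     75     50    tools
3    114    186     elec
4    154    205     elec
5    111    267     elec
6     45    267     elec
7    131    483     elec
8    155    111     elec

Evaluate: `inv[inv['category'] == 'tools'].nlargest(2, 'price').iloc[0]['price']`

filter rows where category == 'tools':
   price  stock category
0     43     86    tools
1    110     80    tools
2     75     50    tools
take 2 rows with largest price:
   price  stock category
1    110     80    tools
2     75     50    tools
The value at position 0, column 'price' is 110.

110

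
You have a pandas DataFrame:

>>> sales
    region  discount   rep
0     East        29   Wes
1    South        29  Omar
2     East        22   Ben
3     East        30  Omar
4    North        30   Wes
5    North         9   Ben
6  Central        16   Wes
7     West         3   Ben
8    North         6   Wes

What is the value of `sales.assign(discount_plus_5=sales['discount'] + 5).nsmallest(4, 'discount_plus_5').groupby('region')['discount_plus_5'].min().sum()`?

add column discount_plus_5 = sales['discount'] + 5:
    region  discount   rep  discount_plus_5
0     East        29   Wes               34
1    South        29  Omar               34
2     East        22   Ben               27
3     East        30  Omar               35
4    North        30   Wes               35
5    North         9   Ben               14
6  Central        16   Wes               21
7     West         3   Ben                8
8    North         6   Wes               11
take 4 rows with smallest discount_plus_5:
    region  discount  rep  discount_plus_5
7     West         3  Ben                8
8    North         6  Wes               11
5    North         9  Ben               14
6  Central        16  Wes               21
group by region, min of discount_plus_5:
region
Central    21
North      11
West        8
Name: discount_plus_5, dtype: int64
Reading off the sum of the resulting series, we get 40.

40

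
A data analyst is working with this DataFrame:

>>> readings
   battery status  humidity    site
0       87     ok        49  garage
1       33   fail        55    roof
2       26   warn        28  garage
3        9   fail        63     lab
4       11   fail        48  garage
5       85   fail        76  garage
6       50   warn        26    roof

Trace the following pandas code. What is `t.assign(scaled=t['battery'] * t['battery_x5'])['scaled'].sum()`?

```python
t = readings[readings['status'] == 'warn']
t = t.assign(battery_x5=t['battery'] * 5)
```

15880

filter rows where status == 'warn':
   battery status  humidity    site
2       26   warn        28  garage
6       50   warn        26    roof
add column battery_x5 = t['battery'] * 5:
   battery status  humidity    site  battery_x5
2       26   warn        28  garage         130
6       50   warn        26    roof         250
add column scaled = t['battery'] * t['battery_x5']:
   battery status  humidity    site  battery_x5  scaled
2       26   warn        28  garage         130    3380
6       50   warn        26    roof         250   12500
sum of column 'scaled' → 15880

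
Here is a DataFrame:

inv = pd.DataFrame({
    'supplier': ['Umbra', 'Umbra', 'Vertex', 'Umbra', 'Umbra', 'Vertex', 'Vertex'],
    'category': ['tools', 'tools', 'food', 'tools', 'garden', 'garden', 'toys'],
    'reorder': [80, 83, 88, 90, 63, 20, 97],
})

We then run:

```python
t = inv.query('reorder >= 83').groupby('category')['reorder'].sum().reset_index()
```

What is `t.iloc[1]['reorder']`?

filter rows where reorder >= 83:
  supplier category  reorder
1    Umbra    tools       83
2   Vertex     food       88
3    Umbra    tools       90
6   Vertex     toys       97
group by category, sum of reorder:
category
food      88
tools    173
toys      97
Name: reorder, dtype: int64
reset_index():
  category  reorder
0     food       88
1    tools      173
2     toys       97

173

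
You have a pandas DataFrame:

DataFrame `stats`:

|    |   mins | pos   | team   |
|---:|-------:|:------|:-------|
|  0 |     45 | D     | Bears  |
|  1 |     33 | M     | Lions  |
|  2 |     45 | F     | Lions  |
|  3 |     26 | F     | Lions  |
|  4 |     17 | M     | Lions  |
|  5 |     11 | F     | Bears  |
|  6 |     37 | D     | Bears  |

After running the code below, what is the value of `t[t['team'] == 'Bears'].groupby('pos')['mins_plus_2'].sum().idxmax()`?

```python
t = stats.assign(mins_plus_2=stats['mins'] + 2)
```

D

add column mins_plus_2 = stats['mins'] + 2:
   mins pos   team  mins_plus_2
0    45   D  Bears           47
1    33   M  Lions           35
2    45   F  Lions           47
3    26   F  Lions           28
4    17   M  Lions           19
5    11   F  Bears           13
6    37   D  Bears           39
filter rows where team == 'Bears':
   mins pos   team  mins_plus_2
0    45   D  Bears           47
5    11   F  Bears           13
6    37   D  Bears           39
group by pos, sum of mins_plus_2:
pos
D    86
F    13
Name: mins_plus_2, dtype: int64
Then the label with the largest value: D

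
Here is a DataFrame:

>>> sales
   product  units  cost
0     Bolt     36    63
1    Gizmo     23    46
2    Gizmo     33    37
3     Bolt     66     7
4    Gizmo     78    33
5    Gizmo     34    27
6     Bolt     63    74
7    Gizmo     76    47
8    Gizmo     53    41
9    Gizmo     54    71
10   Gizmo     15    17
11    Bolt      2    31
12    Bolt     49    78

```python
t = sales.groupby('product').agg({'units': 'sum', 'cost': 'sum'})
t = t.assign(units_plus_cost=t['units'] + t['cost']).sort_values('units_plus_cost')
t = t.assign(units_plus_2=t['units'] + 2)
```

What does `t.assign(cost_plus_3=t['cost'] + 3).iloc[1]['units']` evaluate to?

366

group by product: sum(units), sum(cost):
         units  cost
product             
Bolt       216   253
Gizmo      366   319
add column units_plus_cost = t['units'] + t['cost']:
         units  cost  units_plus_cost
product                              
Bolt       216   253              469
Gizmo      366   319              685
sort by units_plus_cost:
         units  cost  units_plus_cost
product                              
Bolt       216   253              469
Gizmo      366   319              685
add column units_plus_2 = t['units'] + 2:
         units  cost  units_plus_cost  units_plus_2
product                                            
Bolt       216   253              469           218
Gizmo      366   319              685           368
add column cost_plus_3 = t['cost'] + 3:
         units  cost  units_plus_cost  units_plus_2  cost_plus_3
product                                                         
Bolt       216   253              469           218          256
Gizmo      366   319              685           368          322
Taking the value at position 1, column 'units' gives 366.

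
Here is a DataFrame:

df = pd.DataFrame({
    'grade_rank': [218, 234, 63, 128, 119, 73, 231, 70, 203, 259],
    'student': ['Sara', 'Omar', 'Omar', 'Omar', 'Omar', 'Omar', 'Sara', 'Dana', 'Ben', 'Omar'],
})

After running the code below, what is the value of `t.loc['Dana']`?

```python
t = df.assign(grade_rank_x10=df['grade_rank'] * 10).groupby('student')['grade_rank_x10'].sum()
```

add column grade_rank_x10 = df['grade_rank'] * 10:
   grade_rank student  grade_rank_x10
0         218    Sara            2180
1         234    Omar            2340
2          63    Omar             630
3         128    Omar            1280
4         119    Omar            1190
5          73    Omar             730
6         231    Sara            2310
7          70    Dana             700
8         203     Ben            2030
9         259    Omar            2590
group by student, sum of grade_rank_x10:
student
Ben     2030
Dana     700
Omar    8760
Sara    4490
Name: grade_rank_x10, dtype: int64
Taking the value at index 'Dana' gives 700.

700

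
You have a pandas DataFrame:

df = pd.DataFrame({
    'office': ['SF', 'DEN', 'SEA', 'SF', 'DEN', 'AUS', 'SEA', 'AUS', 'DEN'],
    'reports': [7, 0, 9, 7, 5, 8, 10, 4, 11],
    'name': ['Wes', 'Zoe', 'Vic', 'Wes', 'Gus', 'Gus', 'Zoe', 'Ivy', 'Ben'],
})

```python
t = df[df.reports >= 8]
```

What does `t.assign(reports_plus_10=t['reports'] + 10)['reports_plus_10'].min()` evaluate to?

filter rows where reports >= 8:
  office  reports name
2    SEA        9  Vic
5    AUS        8  Gus
6    SEA       10  Zoe
8    DEN       11  Ben
add column reports_plus_10 = t['reports'] + 10:
  office  reports name  reports_plus_10
2    SEA        9  Vic               19
5    AUS        8  Gus               18
6    SEA       10  Zoe               20
8    DEN       11  Ben               21

18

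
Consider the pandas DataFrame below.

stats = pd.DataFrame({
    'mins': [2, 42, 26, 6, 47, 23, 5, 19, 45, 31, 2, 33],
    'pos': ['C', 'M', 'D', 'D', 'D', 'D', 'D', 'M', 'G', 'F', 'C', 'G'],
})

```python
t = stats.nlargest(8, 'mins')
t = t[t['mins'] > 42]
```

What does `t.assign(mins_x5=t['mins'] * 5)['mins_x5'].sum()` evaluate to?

460

take 8 rows with largest mins:
    mins pos
4     47   D
8     45   G
1     42   M
11    33   G
9     31   F
2     26   D
5     23   D
7     19   M
filter rows where mins > 42:
   mins pos
4    47   D
8    45   G
add column mins_x5 = t['mins'] * 5:
   mins pos  mins_x5
4    47   D      235
8    45   G      225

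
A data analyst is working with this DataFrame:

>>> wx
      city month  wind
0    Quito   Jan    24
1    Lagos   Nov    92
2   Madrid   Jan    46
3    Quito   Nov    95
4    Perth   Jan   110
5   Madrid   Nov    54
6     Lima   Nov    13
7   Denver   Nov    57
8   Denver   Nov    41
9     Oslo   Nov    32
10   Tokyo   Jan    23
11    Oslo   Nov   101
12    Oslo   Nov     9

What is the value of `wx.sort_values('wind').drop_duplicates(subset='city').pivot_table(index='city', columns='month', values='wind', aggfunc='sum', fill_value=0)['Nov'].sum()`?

155

sort by wind:
      city month  wind
12    Oslo   Nov     9
6     Lima   Nov    13
10   Tokyo   Jan    23
0    Quito   Jan    24
9     Oslo   Nov    32
8   Denver   Nov    41
2   Madrid   Jan    46
5   Madrid   Nov    54
7   Denver   Nov    57
1    Lagos   Nov    92
3    Quito   Nov    95
11    Oslo   Nov   101
4    Perth   Jan   110
drop duplicate city (keep=first):
      city month  wind
12    Oslo   Nov     9
6     Lima   Nov    13
10   Tokyo   Jan    23
0    Quito   Jan    24
8   Denver   Nov    41
2   Madrid   Jan    46
1    Lagos   Nov    92
4    Perth   Jan   110
pivot: rows=city, cols=month, sum(wind):
month   Jan  Nov
city            
Denver    0   41
Lagos     0   92
Lima      0   13
Madrid   46    0
Oslo      0    9
Perth   110    0
Quito    24    0
Tokyo    23    0
sum of column 'Nov' → 155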